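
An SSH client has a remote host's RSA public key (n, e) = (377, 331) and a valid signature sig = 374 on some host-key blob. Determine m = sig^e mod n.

sig^2 ≡ 374^2 = 139876 ≡ 9
sig^4 ≡ 9^2 = 81
sig^8 ≡ 81^2 = 6561 ≡ 152
sig^16 ≡ 152^2 = 23104 ≡ 107
sig^32 ≡ 107^2 = 11449 ≡ 139
sig^64 ≡ 139^2 = 19321 ≡ 94
sig^128 ≡ 94^2 = 8836 ≡ 165
sig^256 ≡ 165^2 = 27225 ≡ 81
331 = 256 + 64 + 8 + 2 + 1, so sig^331 ≡ 81·94·152·9·374 ≡ 166 (mod 377)

166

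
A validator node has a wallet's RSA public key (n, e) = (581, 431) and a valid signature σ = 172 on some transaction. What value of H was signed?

366

σ^2 ≡ 172^2 = 29584 ≡ 534
σ^4 ≡ 534^2 = 285156 ≡ 466
σ^8 ≡ 466^2 = 217156 ≡ 443
σ^16 ≡ 443^2 = 196249 ≡ 452
σ^32 ≡ 452^2 = 204304 ≡ 373
σ^64 ≡ 373^2 = 139129 ≡ 270
σ^128 ≡ 270^2 = 72900 ≡ 275
σ^256 ≡ 275^2 = 75625 ≡ 95
431 = 256 + 128 + 32 + 8 + 4 + 2 + 1, so σ^431 ≡ 95·275·373·443·466·534·172 ≡ 366 (mod 581)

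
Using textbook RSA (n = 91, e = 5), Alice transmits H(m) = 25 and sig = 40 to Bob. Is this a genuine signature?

forged

Squares mod 91: sig^1≡40, sig^2≡53, sig^4≡79
5 = 4 + 1, so sig^5 ≡ 79·40 ≡ 66 (mod 91)
66 ≠ 25, so verification fails.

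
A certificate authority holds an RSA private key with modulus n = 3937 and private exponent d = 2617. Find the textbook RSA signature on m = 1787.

m^2 ≡ 1787^2 = 3193369 ≡ 462
m^4 ≡ 462^2 = 213444 ≡ 846
m^8 ≡ 846^2 = 715716 ≡ 3119
m^16 ≡ 3119^2 = 9728161 ≡ 3771
m^32 ≡ 3771^2 = 14220441 ≡ 3934
m^64 ≡ 3934^2 = 15476356 ≡ 9
m^128 ≡ 9^2 = 81
m^256 ≡ 81^2 = 6561 ≡ 2624
m^512 ≡ 2624^2 = 6885376 ≡ 3500
m^1024 ≡ 3500^2 = 12250000 ≡ 1993
m^2048 ≡ 1993^2 = 3972049 ≡ 3553
2617 = 2048 + 512 + 32 + 16 + 8 + 1, so m^2617 ≡ 3553·3500·3934·3771·3119·1787 ≡ 2932 (mod 3937)

2932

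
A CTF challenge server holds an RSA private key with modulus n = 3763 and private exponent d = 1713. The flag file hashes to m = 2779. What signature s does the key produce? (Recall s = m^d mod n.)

2037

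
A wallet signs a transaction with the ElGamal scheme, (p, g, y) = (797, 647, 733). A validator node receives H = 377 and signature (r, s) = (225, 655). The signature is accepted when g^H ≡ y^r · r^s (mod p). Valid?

yes

Left side g^H mod p:
647^2 = 418609 ≡ 184
647^4 ≡ 184^2 = 33856 ≡ 382
647^8 ≡ 382^2 = 145924 ≡ 73
647^16 ≡ 73^2 = 5329 ≡ 547
647^32 ≡ 547^2 = 299209 ≡ 334
647^64 ≡ 334^2 = 111556 ≡ 773
647^128 ≡ 773^2 = 597529 ≡ 576
647^256 ≡ 576^2 = 331776 ≡ 224
377 = 256 + 64 + 32 + 16 + 8 + 1, so 647^377 ≡ 224·773·334·547·73·647 ≡ 43 (mod 797)
Right side y^r · r^s mod p:
733^2 = 537289 ≡ 111
733^4 ≡ 111^2 = 12321 ≡ 366
733^8 ≡ 366^2 = 133956 ≡ 60
733^16 ≡ 60^2 = 3600 ≡ 412
733^32 ≡ 412^2 = 169744 ≡ 780
733^64 ≡ 780^2 = 608400 ≡ 289
733^128 ≡ 289^2 = 83521 ≡ 633
225 = 128 + 64 + 32 + 1, so 733^225 ≡ 633·289·780·733 ≡ 646 (mod 797)
225^2 = 50625 ≡ 414
225^4 ≡ 414^2 = 171396 ≡ 41
225^8 ≡ 41^2 = 1681 ≡ 87
225^16 ≡ 87^2 = 7569 ≡ 396
225^32 ≡ 396^2 = 156816 ≡ 604
225^64 ≡ 604^2 = 364816 ≡ 587
225^128 ≡ 587^2 = 344569 ≡ 265
225^256 ≡ 265^2 = 70225 ≡ 89
225^512 ≡ 89^2 = 7921 ≡ 748
655 = 512 + 128 + 8 + 4 + 2 + 1, so 225^655 ≡ 748·265·87·41·414·225 ≡ 100 (mod 797)
646·100 = 64600 ≡ 43 (mod 797)
43 ≡ 43 (mod 797), so the signature is genuine.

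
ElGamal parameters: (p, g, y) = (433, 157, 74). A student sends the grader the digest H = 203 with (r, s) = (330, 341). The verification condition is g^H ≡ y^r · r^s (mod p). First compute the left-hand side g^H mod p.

Squares mod 433: 157^1≡157, 157^2≡401, 157^4≡158, 157^8≡283, 157^16≡417, 157^32≡256, 157^64≡153, 157^128≡27
203 = 128 + 64 + 8 + 2 + 1, so 157^203 ≡ 27·153·283·401·157 ≡ 119 (mod 433)

119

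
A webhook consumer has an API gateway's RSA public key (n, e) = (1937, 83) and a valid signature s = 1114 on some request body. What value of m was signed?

783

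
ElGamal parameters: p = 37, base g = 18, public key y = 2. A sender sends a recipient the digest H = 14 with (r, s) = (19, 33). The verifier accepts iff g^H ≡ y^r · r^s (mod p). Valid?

yes

Left side g^H mod p:
Squares mod 37: 18^1≡18, 18^2≡28, 18^4≡7, 18^8≡12
14 = 8 + 4 + 2, so 18^14 ≡ 12·7·28 ≡ 21 (mod 37)
Right side y^r · r^s mod p:
Squares mod 37: 2^1≡2, 2^2≡4, 2^4≡16, 2^8≡34, 2^16≡9
19 = 16 + 2 + 1, so 2^19 ≡ 9·4·2 ≡ 35 (mod 37)
Squares mod 37: 19^1≡19, 19^2≡28, 19^4≡7, 19^8≡12, 19^16≡33, 19^32≡16
33 = 32 + 1, so 19^33 ≡ 16·19 ≡ 8 (mod 37)
35·8 = 280 ≡ 21 (mod 37)
21 ≡ 21 (mod 37), so the signature is genuine.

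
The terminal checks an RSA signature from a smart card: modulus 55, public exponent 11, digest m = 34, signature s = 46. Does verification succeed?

s^2 ≡ 46^2 = 2116 ≡ 26
s^4 ≡ 26^2 = 676 ≡ 16
s^8 ≡ 16^2 = 256 ≡ 36
11 = 8 + 2 + 1, so s^11 ≡ 36·26·46 ≡ 46 (mod 55)
The recovered value 46 does not match the digest 34.

fails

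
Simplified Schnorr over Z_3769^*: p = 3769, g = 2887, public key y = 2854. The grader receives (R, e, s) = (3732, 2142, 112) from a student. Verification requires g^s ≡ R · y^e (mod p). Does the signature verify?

g^s mod p:
2887^2 = 8334769 ≡ 1510
2887^4 ≡ 1510^2 = 2280100 ≡ 3624
2887^8 ≡ 3624^2 = 13133376 ≡ 2180
2887^16 ≡ 2180^2 = 4752400 ≡ 3460
2887^32 ≡ 3460^2 = 11971600 ≡ 1256
2887^64 ≡ 1256^2 = 1577536 ≡ 2094
112 = 64 + 32 + 16, so 2887^112 ≡ 2094·1256·3460 ≡ 849 (mod 3769)
R · y^e mod p:
2854^2 = 8145316 ≡ 507
2854^4 ≡ 507^2 = 257049 ≡ 757
2854^8 ≡ 757^2 = 573049 ≡ 161
2854^16 ≡ 161^2 = 25921 ≡ 3307
2854^32 ≡ 3307^2 = 10936249 ≡ 2380
2854^64 ≡ 2380^2 = 5664400 ≡ 3362
2854^128 ≡ 3362^2 = 11303044 ≡ 3582
2854^256 ≡ 3582^2 = 12830724 ≡ 1048
2854^512 ≡ 1048^2 = 1098304 ≡ 1525
2854^1024 ≡ 1525^2 = 2325625 ≡ 152
2854^2048 ≡ 152^2 = 23104 ≡ 490
2142 = 2048 + 64 + 16 + 8 + 4 + 2, so 2854^2142 ≡ 490·3362·3307·161·757·507 ≡ 3676 (mod 3769)
3732·3676 = 13718832 ≡ 3441 (mod 3769)
849 ≠ 3441; the check fails.

does not verify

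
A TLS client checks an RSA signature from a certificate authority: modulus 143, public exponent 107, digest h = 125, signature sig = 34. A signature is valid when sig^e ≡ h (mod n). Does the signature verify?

does not verify

sig^107 mod 143 = 122
122 ≠ 125, so verification fails.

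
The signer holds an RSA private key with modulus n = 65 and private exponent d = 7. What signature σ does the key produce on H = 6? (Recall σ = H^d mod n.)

H^7 mod 65 = 46

46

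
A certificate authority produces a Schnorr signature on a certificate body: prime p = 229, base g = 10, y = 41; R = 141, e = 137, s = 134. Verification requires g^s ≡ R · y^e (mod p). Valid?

yes

g^s mod p:
10^134 mod 229 = 49
R · y^e mod p:
41^137 mod 229 = 179
141·179 = 25239 ≡ 49 (mod 229)
49 ≡ 49 (mod 229); signature holds.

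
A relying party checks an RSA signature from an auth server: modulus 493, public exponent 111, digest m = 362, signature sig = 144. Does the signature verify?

sig^2 ≡ 144^2 = 20736 ≡ 30
sig^4 ≡ 30^2 = 900 ≡ 407
sig^8 ≡ 407^2 = 165649 ≡ 1
sig^16 ≡ 1^2 = 1
sig^32 ≡ 1^2 = 1
sig^64 ≡ 1^2 = 1
111 = 64 + 32 + 8 + 4 + 2 + 1, so sig^111 ≡ 1·1·1·407·30·144 ≡ 202 (mod 493)
The recovered value 202 does not match the digest 362.

does not verify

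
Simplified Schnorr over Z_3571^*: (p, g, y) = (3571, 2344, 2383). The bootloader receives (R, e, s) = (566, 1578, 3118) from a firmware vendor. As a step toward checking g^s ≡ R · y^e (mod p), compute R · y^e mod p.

Squares mod 3571: 2383^1≡2383, 2383^2≡799, 2383^4≡2763, 2383^8≡2942, 2383^16≡2831, 2383^32≡1237, 2383^64≡1781, 2383^128≡913, 2383^256≡1526, 2383^512≡384, 2383^1024≡1045
1578 = 1024 + 512 + 32 + 8 + 2, so 2383^1578 ≡ 1045·384·1237·2942·799 ≡ 20 (mod 3571)
R · y^e ≡ 566·20 = 11320 ≡ 607 (mod 3571)

607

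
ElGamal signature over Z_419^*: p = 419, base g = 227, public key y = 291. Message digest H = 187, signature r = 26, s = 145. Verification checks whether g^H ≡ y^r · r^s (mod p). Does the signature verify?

Left side g^H mod p:
227^2 = 51529 ≡ 411
227^4 ≡ 411^2 = 168921 ≡ 64
227^8 ≡ 64^2 = 4096 ≡ 325
227^16 ≡ 325^2 = 105625 ≡ 37
227^32 ≡ 37^2 = 1369 ≡ 112
227^64 ≡ 112^2 = 12544 ≡ 393
227^128 ≡ 393^2 = 154449 ≡ 257
187 = 128 + 32 + 16 + 8 + 2 + 1, so 227^187 ≡ 257·112·37·325·411·227 ≡ 113 (mod 419)
Right side y^r · r^s mod p:
291^2 = 84681 ≡ 43
291^4 ≡ 43^2 = 1849 ≡ 173
291^8 ≡ 173^2 = 29929 ≡ 180
291^16 ≡ 180^2 = 32400 ≡ 137
26 = 16 + 8 + 2, so 291^26 ≡ 137·180·43 ≡ 310 (mod 419)
26^2 = 676 ≡ 257
26^4 ≡ 257^2 = 66049 ≡ 266
26^8 ≡ 266^2 = 70756 ≡ 364
26^16 ≡ 364^2 = 132496 ≡ 92
26^32 ≡ 92^2 = 8464 ≡ 84
26^64 ≡ 84^2 = 7056 ≡ 352
26^128 ≡ 352^2 = 123904 ≡ 299
145 = 128 + 16 + 1, so 26^145 ≡ 299·92·26 ≡ 394 (mod 419)
310·394 = 122140 ≡ 211 (mod 419)
113 ≠ 211, so verification fails.

does not verify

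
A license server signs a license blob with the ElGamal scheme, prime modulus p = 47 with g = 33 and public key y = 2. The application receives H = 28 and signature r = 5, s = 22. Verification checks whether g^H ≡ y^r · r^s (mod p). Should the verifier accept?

Left side g^H mod p:
33^2 = 1089 ≡ 8
33^4 ≡ 8^2 = 64 ≡ 17
33^8 ≡ 17^2 = 289 ≡ 7
33^16 ≡ 7^2 = 49 ≡ 2
28 = 16 + 8 + 4, so 33^28 ≡ 2·7·17 ≡ 3 (mod 47)
Right side y^r · r^s mod p:
2^2 = 4
2^4 ≡ 4^2 = 16
5 = 4 + 1, so 2^5 ≡ 16·2 ≡ 32 (mod 47)
5^2 = 25
5^4 ≡ 25^2 = 625 ≡ 14
5^8 ≡ 14^2 = 196 ≡ 8
5^16 ≡ 8^2 = 64 ≡ 17
22 = 16 + 4 + 2, so 5^22 ≡ 17·14·25 ≡ 28 (mod 47)
32·28 = 896 ≡ 3 (mod 47)
3 ≡ 3 (mod 47), so the signature is genuine.

accept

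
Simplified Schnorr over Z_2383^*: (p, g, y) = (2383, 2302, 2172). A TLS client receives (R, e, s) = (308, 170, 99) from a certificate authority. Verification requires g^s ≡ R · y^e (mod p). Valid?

no

g^s mod p:
2302^2 = 5299204 ≡ 1795
2302^4 ≡ 1795^2 = 3222025 ≡ 209
2302^8 ≡ 209^2 = 43681 ≡ 787
2302^16 ≡ 787^2 = 619369 ≡ 2172
2302^32 ≡ 2172^2 = 4717584 ≡ 1627
2302^64 ≡ 1627^2 = 2647129 ≡ 1999
99 = 64 + 32 + 2 + 1, so 2302^99 ≡ 1999·1627·1795·2302 ≡ 1589 (mod 2383)
R · y^e mod p:
2172^2 = 4717584 ≡ 1627
2172^4 ≡ 1627^2 = 2647129 ≡ 1999
2172^8 ≡ 1999^2 = 3996001 ≡ 2093
2172^16 ≡ 2093^2 = 4380649 ≡ 695
2172^32 ≡ 695^2 = 483025 ≡ 1659
2172^64 ≡ 1659^2 = 2752281 ≡ 2299
2172^128 ≡ 2299^2 = 5285401 ≡ 2290
170 = 128 + 32 + 8 + 2, so 2172^170 ≡ 2290·1659·2093·1627 ≡ 49 (mod 2383)
308·49 = 15092 ≡ 794 (mod 2383)
1589 ≠ 794; the check fails.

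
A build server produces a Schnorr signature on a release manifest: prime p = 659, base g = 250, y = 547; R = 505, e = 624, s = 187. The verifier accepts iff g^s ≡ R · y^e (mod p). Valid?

g^s mod p:
250^2 = 62500 ≡ 554
250^4 ≡ 554^2 = 306916 ≡ 481
250^8 ≡ 481^2 = 231361 ≡ 52
250^16 ≡ 52^2 = 2704 ≡ 68
250^32 ≡ 68^2 = 4624 ≡ 11
250^64 ≡ 11^2 = 121
250^128 ≡ 121^2 = 14641 ≡ 143
187 = 128 + 32 + 16 + 8 + 2 + 1, so 250^187 ≡ 143·11·68·52·554·250 ≡ 28 (mod 659)
R · y^e mod p:
547^2 = 299209 ≡ 23
547^4 ≡ 23^2 = 529
547^8 ≡ 529^2 = 279841 ≡ 425
547^16 ≡ 425^2 = 180625 ≡ 59
547^32 ≡ 59^2 = 3481 ≡ 186
547^64 ≡ 186^2 = 34596 ≡ 328
547^128 ≡ 328^2 = 107584 ≡ 167
547^256 ≡ 167^2 = 27889 ≡ 211
547^512 ≡ 211^2 = 44521 ≡ 368
624 = 512 + 64 + 32 + 16, so 547^624 ≡ 368·328·186·59 ≡ 539 (mod 659)
505·539 = 272195 ≡ 28 (mod 659)
28 ≡ 28 (mod 659); signature holds.

yes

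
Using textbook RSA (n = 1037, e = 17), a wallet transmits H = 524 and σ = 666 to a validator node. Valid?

Squares mod 1037: σ^1≡666, σ^2≡757, σ^4≡625, σ^8≡713, σ^16≡239
17 = 16 + 1, so σ^17 ≡ 239·666 ≡ 513 (mod 1037)
The recovered value 513 does not match the digest 524.

no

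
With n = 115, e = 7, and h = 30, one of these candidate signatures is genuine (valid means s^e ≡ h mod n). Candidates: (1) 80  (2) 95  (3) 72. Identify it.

1

Candidate 1: Squares mod 115: 80^1≡80, 80^2≡75, 80^4≡105; 7 = 4 + 2 + 1, so 80^7 ≡ 105·75·80 ≡ 30 (mod 115)
  → matches h = 30
Candidate 2: Squares mod 115: 95^1≡95, 95^2≡55, 95^4≡35; 7 = 4 + 2 + 1, so 95^7 ≡ 35·55·95 ≡ 25 (mod 115)
Candidate 3: Squares mod 115: 72^1≡72, 72^2≡9, 72^4≡81; 7 = 4 + 2 + 1, so 72^7 ≡ 81·9·72 ≡ 48 (mod 115)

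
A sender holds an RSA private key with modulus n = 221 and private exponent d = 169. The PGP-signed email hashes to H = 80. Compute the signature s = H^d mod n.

H^169 mod 221 = 158

158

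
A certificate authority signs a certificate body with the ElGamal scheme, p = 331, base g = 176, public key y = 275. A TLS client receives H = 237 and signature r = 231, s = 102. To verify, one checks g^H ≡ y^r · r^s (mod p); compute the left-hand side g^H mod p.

176^2 = 30976 ≡ 193
176^4 ≡ 193^2 = 37249 ≡ 177
176^8 ≡ 177^2 = 31329 ≡ 215
176^16 ≡ 215^2 = 46225 ≡ 216
176^32 ≡ 216^2 = 46656 ≡ 316
176^64 ≡ 316^2 = 99856 ≡ 225
176^128 ≡ 225^2 = 50625 ≡ 313
237 = 128 + 64 + 32 + 8 + 4 + 1, so 176^237 ≡ 313·225·316·215·177·176 ≡ 282 (mod 331)

282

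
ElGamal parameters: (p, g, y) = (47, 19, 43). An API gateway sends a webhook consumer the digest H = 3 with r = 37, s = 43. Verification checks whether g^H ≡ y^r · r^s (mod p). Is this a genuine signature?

Left side g^H mod p:
19^2 = 361 ≡ 32
3 = 2 + 1, so 19^3 ≡ 32·19 ≡ 44 (mod 47)
Right side y^r · r^s mod p:
43^2 = 1849 ≡ 16
43^4 ≡ 16^2 = 256 ≡ 21
43^8 ≡ 21^2 = 441 ≡ 18
43^16 ≡ 18^2 = 324 ≡ 42
43^32 ≡ 42^2 = 1764 ≡ 25
37 = 32 + 4 + 1, so 43^37 ≡ 25·21·43 ≡ 15 (mod 47)
37^2 = 1369 ≡ 6
37^4 ≡ 6^2 = 36
37^8 ≡ 36^2 = 1296 ≡ 27
37^16 ≡ 27^2 = 729 ≡ 24
37^32 ≡ 24^2 = 576 ≡ 12
43 = 32 + 8 + 2 + 1, so 37^43 ≡ 12·27·6·37 ≡ 18 (mod 47)
15·18 = 270 ≡ 35 (mod 47)
44 ≠ 35, so verification fails.

forged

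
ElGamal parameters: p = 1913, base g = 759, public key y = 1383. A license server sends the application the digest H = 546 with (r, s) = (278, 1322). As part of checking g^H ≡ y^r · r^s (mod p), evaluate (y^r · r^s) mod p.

1383^2 = 1912689 ≡ 1602
1383^4 ≡ 1602^2 = 2566404 ≡ 1071
1383^8 ≡ 1071^2 = 1147041 ≡ 1154
1383^16 ≡ 1154^2 = 1331716 ≡ 268
1383^32 ≡ 268^2 = 71824 ≡ 1043
1383^64 ≡ 1043^2 = 1087849 ≡ 1265
1383^128 ≡ 1265^2 = 1600225 ≡ 957
1383^256 ≡ 957^2 = 915849 ≡ 1435
278 = 256 + 16 + 4 + 2, so 1383^278 ≡ 1435·268·1071·1602 ≡ 631 (mod 1913)
278^2 = 77284 ≡ 764
278^4 ≡ 764^2 = 583696 ≡ 231
278^8 ≡ 231^2 = 53361 ≡ 1710
278^16 ≡ 1710^2 = 2924100 ≡ 1036
278^32 ≡ 1036^2 = 1073296 ≡ 103
278^64 ≡ 103^2 = 10609 ≡ 1044
278^128 ≡ 1044^2 = 1089936 ≡ 1439
278^256 ≡ 1439^2 = 2070721 ≡ 855
278^512 ≡ 855^2 = 731025 ≡ 259
278^1024 ≡ 259^2 = 67081 ≡ 126
1322 = 1024 + 256 + 32 + 8 + 2, so 278^1322 ≡ 126·855·103·1710·764 ≡ 1144 (mod 1913)
y^r · r^s ≡ 631·1144 = 721864 ≡ 663 (mod 1913)

663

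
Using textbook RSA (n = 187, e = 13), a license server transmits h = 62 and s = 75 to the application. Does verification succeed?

fails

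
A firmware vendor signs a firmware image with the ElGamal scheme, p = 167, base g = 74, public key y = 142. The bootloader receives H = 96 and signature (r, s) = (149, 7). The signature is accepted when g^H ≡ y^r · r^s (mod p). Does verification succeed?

passes

Left side g^H mod p:
74^96 mod 167 = 22
Right side y^r · r^s mod p:
142^149 mod 167 = 120
149^7 mod 167 = 131
120·131 = 15720 ≡ 22 (mod 167)
22 ≡ 22 (mod 167), so the signature is genuine.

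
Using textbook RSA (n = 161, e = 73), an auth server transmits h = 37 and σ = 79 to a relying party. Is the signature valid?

valid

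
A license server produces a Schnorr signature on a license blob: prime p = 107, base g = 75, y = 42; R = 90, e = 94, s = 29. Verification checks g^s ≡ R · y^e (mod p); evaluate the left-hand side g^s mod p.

33

75^2 = 5625 ≡ 61
75^4 ≡ 61^2 = 3721 ≡ 83
75^8 ≡ 83^2 = 6889 ≡ 41
75^16 ≡ 41^2 = 1681 ≡ 76
29 = 16 + 8 + 4 + 1, so 75^29 ≡ 76·41·83·75 ≡ 33 (mod 107)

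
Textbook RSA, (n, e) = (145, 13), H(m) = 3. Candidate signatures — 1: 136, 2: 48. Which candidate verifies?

2

Candidate 1: 136^13 mod 145 = 16
Candidate 2: 48^13 mod 145 = 3
  → matches H(m) = 3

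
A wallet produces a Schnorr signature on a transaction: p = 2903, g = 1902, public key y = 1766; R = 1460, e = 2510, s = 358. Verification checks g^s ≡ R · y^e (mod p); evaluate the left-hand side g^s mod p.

1902^2 = 3617604 ≡ 466
1902^4 ≡ 466^2 = 217156 ≡ 2334
1902^8 ≡ 2334^2 = 5447556 ≡ 1528
1902^16 ≡ 1528^2 = 2334784 ≡ 772
1902^32 ≡ 772^2 = 595984 ≡ 869
1902^64 ≡ 869^2 = 755161 ≡ 381
1902^128 ≡ 381^2 = 145161 ≡ 11
1902^256 ≡ 11^2 = 121
358 = 256 + 64 + 32 + 4 + 2, so 1902^358 ≡ 121·381·869·2334·466 ≡ 886 (mod 2903)

886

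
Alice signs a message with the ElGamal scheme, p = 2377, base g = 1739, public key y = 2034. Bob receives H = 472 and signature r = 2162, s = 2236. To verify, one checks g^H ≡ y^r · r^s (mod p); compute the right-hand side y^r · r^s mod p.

982

2034^2 = 4137156 ≡ 1176
2034^4 ≡ 1176^2 = 1382976 ≡ 1939
2034^8 ≡ 1939^2 = 3759721 ≡ 1684
2034^16 ≡ 1684^2 = 2835856 ≡ 95
2034^32 ≡ 95^2 = 9025 ≡ 1894
2034^64 ≡ 1894^2 = 3587236 ≡ 343
2034^128 ≡ 343^2 = 117649 ≡ 1176
2034^256 ≡ 1176^2 = 1382976 ≡ 1939
2034^512 ≡ 1939^2 = 3759721 ≡ 1684
2034^1024 ≡ 1684^2 = 2835856 ≡ 95
2034^2048 ≡ 95^2 = 9025 ≡ 1894
2162 = 2048 + 64 + 32 + 16 + 2, so 2034^2162 ≡ 1894·343·1894·95·1176 ≡ 1176 (mod 2377)
2162^2 = 4674244 ≡ 1062
2162^4 ≡ 1062^2 = 1127844 ≡ 1146
2162^8 ≡ 1146^2 = 1313316 ≡ 1212
2162^16 ≡ 1212^2 = 1468944 ≡ 2335
2162^32 ≡ 2335^2 = 5452225 ≡ 1764
2162^64 ≡ 1764^2 = 3111696 ≡ 203
2162^128 ≡ 203^2 = 41209 ≡ 800
2162^256 ≡ 800^2 = 640000 ≡ 587
2162^512 ≡ 587^2 = 344569 ≡ 2281
2162^1024 ≡ 2281^2 = 5202961 ≡ 2085
2162^2048 ≡ 2085^2 = 4347225 ≡ 2069
2236 = 2048 + 128 + 32 + 16 + 8 + 4, so 2162^2236 ≡ 2069·800·1764·2335·1212·1146 ≡ 587 (mod 2377)
y^r · r^s ≡ 1176·587 = 690312 ≡ 982 (mod 2377)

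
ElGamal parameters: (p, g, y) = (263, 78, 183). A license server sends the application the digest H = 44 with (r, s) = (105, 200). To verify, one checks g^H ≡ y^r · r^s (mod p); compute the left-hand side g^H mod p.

221

78^2 = 6084 ≡ 35
78^4 ≡ 35^2 = 1225 ≡ 173
78^8 ≡ 173^2 = 29929 ≡ 210
78^16 ≡ 210^2 = 44100 ≡ 179
78^32 ≡ 179^2 = 32041 ≡ 218
44 = 32 + 8 + 4, so 78^44 ≡ 218·210·173 ≡ 221 (mod 263)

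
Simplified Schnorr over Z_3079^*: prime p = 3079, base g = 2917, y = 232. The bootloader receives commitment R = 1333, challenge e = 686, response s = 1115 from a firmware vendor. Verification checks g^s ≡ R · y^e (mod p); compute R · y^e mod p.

Squares mod 3079: 232^1≡232, 232^2≡1481, 232^4≡1113, 232^8≡1011, 232^16≡2972, 232^32≡2212, 232^64≡413, 232^128≡1224, 232^256≡1782, 232^512≡1075
686 = 512 + 128 + 32 + 8 + 4 + 2, so 232^686 ≡ 1075·1224·2212·1011·1113·1481 ≡ 2749 (mod 3079)
R · y^e ≡ 1333·2749 = 3664417 ≡ 407 (mod 3079)

407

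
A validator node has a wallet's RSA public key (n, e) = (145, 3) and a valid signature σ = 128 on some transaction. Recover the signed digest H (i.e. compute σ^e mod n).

σ^2 ≡ 128^2 = 16384 ≡ 144
3 = 2 + 1, so σ^3 ≡ 144·128 ≡ 17 (mod 145)

17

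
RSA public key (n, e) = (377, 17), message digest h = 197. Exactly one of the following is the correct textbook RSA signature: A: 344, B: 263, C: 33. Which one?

Candidate A: Squares mod 377: 344^1≡344, 344^2≡335, 344^4≡256, 344^8≡315, 344^16≡74; 17 = 16 + 1, so 344^17 ≡ 74·344 ≡ 197 (mod 377)
  → matches h = 197
Candidate B: Squares mod 377: 263^1≡263, 263^2≡178, 263^4≡16, 263^8≡256, 263^16≡315; 17 = 16 + 1, so 263^17 ≡ 315·263 ≡ 282 (mod 377)
Candidate C: Squares mod 377: 33^1≡33, 33^2≡335, 33^4≡256, 33^8≡315, 33^16≡74; 17 = 16 + 1, so 33^17 ≡ 74·33 ≡ 180 (mod 377)

A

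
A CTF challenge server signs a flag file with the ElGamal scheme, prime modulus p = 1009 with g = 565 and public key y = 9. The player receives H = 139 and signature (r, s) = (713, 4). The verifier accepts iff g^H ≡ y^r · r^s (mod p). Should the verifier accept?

reject

Left side g^H mod p:
Squares mod 1009: 565^1≡565, 565^2≡381, 565^4≡874, 565^8≡63, 565^16≡942, 565^32≡453, 565^64≡382, 565^128≡628
139 = 128 + 8 + 2 + 1, so 565^139 ≡ 628·63·381·565 ≡ 467 (mod 1009)
Right side y^r · r^s mod p:
Squares mod 1009: 9^1≡9, 9^2≡81, 9^4≡507, 9^8≡763, 9^16≡985, 9^32≡576, 9^64≡824, 9^128≡928, 9^256≡507, 9^512≡763
713 = 512 + 128 + 64 + 8 + 1, so 9^713 ≡ 763·928·824·763·9 ≡ 112 (mod 1009)
Squares mod 1009: 713^1≡713, 713^2≡842, 713^4≡646
713^4 ≡ 646 (mod 1009)
112·646 = 72352 ≡ 713 (mod 1009)
467 ≠ 713, so verification fails.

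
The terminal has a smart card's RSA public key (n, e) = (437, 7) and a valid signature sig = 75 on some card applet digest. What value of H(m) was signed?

sig^2 ≡ 75^2 = 5625 ≡ 381
sig^4 ≡ 381^2 = 145161 ≡ 77
7 = 4 + 2 + 1, so sig^7 ≡ 77·381·75 ≡ 417 (mod 437)

417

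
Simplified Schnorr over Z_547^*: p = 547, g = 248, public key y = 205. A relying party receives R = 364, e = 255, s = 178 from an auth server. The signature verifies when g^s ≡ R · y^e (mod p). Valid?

g^s mod p:
248^2 = 61504 ≡ 240
248^4 ≡ 240^2 = 57600 ≡ 165
248^8 ≡ 165^2 = 27225 ≡ 422
248^16 ≡ 422^2 = 178084 ≡ 309
248^32 ≡ 309^2 = 95481 ≡ 303
248^64 ≡ 303^2 = 91809 ≡ 460
248^128 ≡ 460^2 = 211600 ≡ 458
178 = 128 + 32 + 16 + 2, so 248^178 ≡ 458·303·309·240 ≡ 305 (mod 547)
R · y^e mod p:
205^2 = 42025 ≡ 453
205^4 ≡ 453^2 = 205209 ≡ 84
205^8 ≡ 84^2 = 7056 ≡ 492
205^16 ≡ 492^2 = 242064 ≡ 290
205^32 ≡ 290^2 = 84100 ≡ 409
205^64 ≡ 409^2 = 167281 ≡ 446
205^128 ≡ 446^2 = 198916 ≡ 355
255 = 128 + 64 + 32 + 16 + 8 + 4 + 2 + 1, so 205^255 ≡ 355·446·409·290·492·84·453·205 ≡ 468 (mod 547)
364·468 = 170352 ≡ 235 (mod 547)
305 ≠ 235; the check fails.

no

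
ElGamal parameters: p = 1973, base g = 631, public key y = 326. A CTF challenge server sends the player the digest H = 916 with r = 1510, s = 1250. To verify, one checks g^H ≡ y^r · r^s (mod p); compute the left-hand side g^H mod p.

631^916 mod 1973 = 780

780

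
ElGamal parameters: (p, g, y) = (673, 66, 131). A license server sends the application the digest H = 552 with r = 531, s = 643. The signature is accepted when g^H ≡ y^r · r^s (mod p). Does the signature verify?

Left side g^H mod p:
66^2 = 4356 ≡ 318
66^4 ≡ 318^2 = 101124 ≡ 174
66^8 ≡ 174^2 = 30276 ≡ 664
66^16 ≡ 664^2 = 440896 ≡ 81
66^32 ≡ 81^2 = 6561 ≡ 504
66^64 ≡ 504^2 = 254016 ≡ 295
66^128 ≡ 295^2 = 87025 ≡ 208
66^256 ≡ 208^2 = 43264 ≡ 192
66^512 ≡ 192^2 = 36864 ≡ 522
552 = 512 + 32 + 8, so 66^552 ≡ 522·504·664 ≡ 495 (mod 673)
Right side y^r · r^s mod p:
131^2 = 17161 ≡ 336
131^4 ≡ 336^2 = 112896 ≡ 505
131^8 ≡ 505^2 = 255025 ≡ 631
131^16 ≡ 631^2 = 398161 ≡ 418
131^32 ≡ 418^2 = 174724 ≡ 417
131^64 ≡ 417^2 = 173889 ≡ 255
131^128 ≡ 255^2 = 65025 ≡ 417
131^256 ≡ 417^2 = 173889 ≡ 255
131^512 ≡ 255^2 = 65025 ≡ 417
531 = 512 + 16 + 2 + 1, so 131^531 ≡ 417·418·336·131 ≡ 402 (mod 673)
531^2 = 281961 ≡ 647
531^4 ≡ 647^2 = 418609 ≡ 3
531^8 ≡ 3^2 = 9
531^16 ≡ 9^2 = 81
531^32 ≡ 81^2 = 6561 ≡ 504
531^64 ≡ 504^2 = 254016 ≡ 295
531^128 ≡ 295^2 = 87025 ≡ 208
531^256 ≡ 208^2 = 43264 ≡ 192
531^512 ≡ 192^2 = 36864 ≡ 522
643 = 512 + 128 + 2 + 1, so 531^643 ≡ 522·208·647·531 ≡ 237 (mod 673)
402·237 = 95274 ≡ 381 (mod 673)
495 ≠ 381, so verification fails.

does not verify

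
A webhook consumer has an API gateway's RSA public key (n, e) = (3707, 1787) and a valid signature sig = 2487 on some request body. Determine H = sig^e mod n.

Squares mod 3707: sig^1≡2487, sig^2≡1893, sig^4≡2487, sig^8≡1893, sig^16≡2487, sig^32≡1893, sig^64≡2487, sig^128≡1893, sig^256≡2487, sig^512≡1893, sig^1024≡2487
1787 = 1024 + 512 + 128 + 64 + 32 + 16 + 8 + 2 + 1, so sig^1787 ≡ 2487·1893·1893·2487·1893·2487·1893·1893·2487 ≡ 1893 (mod 3707)

1893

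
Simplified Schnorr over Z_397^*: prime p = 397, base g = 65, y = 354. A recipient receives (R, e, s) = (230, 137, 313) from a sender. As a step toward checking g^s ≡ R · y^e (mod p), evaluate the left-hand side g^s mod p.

65^2 = 4225 ≡ 255
65^4 ≡ 255^2 = 65025 ≡ 314
65^8 ≡ 314^2 = 98596 ≡ 140
65^16 ≡ 140^2 = 19600 ≡ 147
65^32 ≡ 147^2 = 21609 ≡ 171
65^64 ≡ 171^2 = 29241 ≡ 260
65^128 ≡ 260^2 = 67600 ≡ 110
65^256 ≡ 110^2 = 12100 ≡ 190
313 = 256 + 32 + 16 + 8 + 1, so 65^313 ≡ 190·171·147·140·65 ≡ 250 (mod 397)

250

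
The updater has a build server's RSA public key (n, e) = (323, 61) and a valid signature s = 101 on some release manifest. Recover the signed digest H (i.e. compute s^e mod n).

237

s^2 ≡ 101^2 = 10201 ≡ 188
s^4 ≡ 188^2 = 35344 ≡ 137
s^8 ≡ 137^2 = 18769 ≡ 35
s^16 ≡ 35^2 = 1225 ≡ 256
s^32 ≡ 256^2 = 65536 ≡ 290
61 = 32 + 16 + 8 + 4 + 1, so s^61 ≡ 290·256·35·137·101 ≡ 237 (mod 323)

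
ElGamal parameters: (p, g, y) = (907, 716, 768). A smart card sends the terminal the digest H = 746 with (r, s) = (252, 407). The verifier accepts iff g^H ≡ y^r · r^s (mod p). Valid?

Left side g^H mod p:
716^746 mod 907 = 436
Right side y^r · r^s mod p:
768^252 mod 907 = 640
252^407 mod 907 = 843
640·843 = 539520 ≡ 762 (mod 907)
436 ≠ 762, so verification fails.

no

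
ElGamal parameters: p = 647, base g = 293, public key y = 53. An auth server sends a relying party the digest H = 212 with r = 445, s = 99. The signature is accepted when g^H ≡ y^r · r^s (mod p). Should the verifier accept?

accept

Left side g^H mod p:
293^2 = 85849 ≡ 445
293^4 ≡ 445^2 = 198025 ≡ 43
293^8 ≡ 43^2 = 1849 ≡ 555
293^16 ≡ 555^2 = 308025 ≡ 53
293^32 ≡ 53^2 = 2809 ≡ 221
293^64 ≡ 221^2 = 48841 ≡ 316
293^128 ≡ 316^2 = 99856 ≡ 218
212 = 128 + 64 + 16 + 4, so 293^212 ≡ 218·316·53·43 ≡ 555 (mod 647)
Right side y^r · r^s mod p:
53^2 = 2809 ≡ 221
53^4 ≡ 221^2 = 48841 ≡ 316
53^8 ≡ 316^2 = 99856 ≡ 218
53^16 ≡ 218^2 = 47524 ≡ 293
53^32 ≡ 293^2 = 85849 ≡ 445
53^64 ≡ 445^2 = 198025 ≡ 43
53^128 ≡ 43^2 = 1849 ≡ 555
53^256 ≡ 555^2 = 308025 ≡ 53
445 = 256 + 128 + 32 + 16 + 8 + 4 + 1, so 53^445 ≡ 53·555·445·293·218·316·53 ≡ 67 (mod 647)
445^2 = 198025 ≡ 43
445^4 ≡ 43^2 = 1849 ≡ 555
445^8 ≡ 555^2 = 308025 ≡ 53
445^16 ≡ 53^2 = 2809 ≡ 221
445^32 ≡ 221^2 = 48841 ≡ 316
445^64 ≡ 316^2 = 99856 ≡ 218
99 = 64 + 32 + 2 + 1, so 445^99 ≡ 218·316·43·445 ≡ 607 (mod 647)
67·607 = 40669 ≡ 555 (mod 647)
555 ≡ 555 (mod 647), so the signature is genuine.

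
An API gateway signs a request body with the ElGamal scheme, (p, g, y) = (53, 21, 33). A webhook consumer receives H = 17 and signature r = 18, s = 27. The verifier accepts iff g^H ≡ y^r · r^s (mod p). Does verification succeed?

passes

Left side g^H mod p:
21^2 = 441 ≡ 17
21^4 ≡ 17^2 = 289 ≡ 24
21^8 ≡ 24^2 = 576 ≡ 46
21^16 ≡ 46^2 = 2116 ≡ 49
17 = 16 + 1, so 21^17 ≡ 49·21 ≡ 22 (mod 53)
Right side y^r · r^s mod p:
33^2 = 1089 ≡ 29
33^4 ≡ 29^2 = 841 ≡ 46
33^8 ≡ 46^2 = 2116 ≡ 49
33^16 ≡ 49^2 = 2401 ≡ 16
18 = 16 + 2, so 33^18 ≡ 16·29 ≡ 40 (mod 53)
18^2 = 324 ≡ 6
18^4 ≡ 6^2 = 36
18^8 ≡ 36^2 = 1296 ≡ 24
18^16 ≡ 24^2 = 576 ≡ 46
27 = 16 + 8 + 2 + 1, so 18^27 ≡ 46·24·6·18 ≡ 35 (mod 53)
40·35 = 1400 ≡ 22 (mod 53)
22 ≡ 22 (mod 53), so the signature is genuine.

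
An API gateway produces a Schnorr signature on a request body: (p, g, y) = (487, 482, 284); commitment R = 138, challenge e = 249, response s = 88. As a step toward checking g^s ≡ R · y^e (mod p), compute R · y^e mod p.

282

284^2 = 80656 ≡ 301
284^4 ≡ 301^2 = 90601 ≡ 19
284^8 ≡ 19^2 = 361
284^16 ≡ 361^2 = 130321 ≡ 292
284^32 ≡ 292^2 = 85264 ≡ 39
284^64 ≡ 39^2 = 1521 ≡ 60
284^128 ≡ 60^2 = 3600 ≡ 191
249 = 128 + 64 + 32 + 16 + 8 + 1, so 284^249 ≡ 191·60·39·292·361·284 ≡ 362 (mod 487)
R · y^e ≡ 138·362 = 49956 ≡ 282 (mod 487)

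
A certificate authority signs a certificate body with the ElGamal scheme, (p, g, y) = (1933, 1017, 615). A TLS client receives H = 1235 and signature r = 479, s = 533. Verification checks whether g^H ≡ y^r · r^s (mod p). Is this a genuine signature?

Left side g^H mod p:
1017^2 = 1034289 ≡ 134
1017^4 ≡ 134^2 = 17956 ≡ 559
1017^8 ≡ 559^2 = 312481 ≡ 1268
1017^16 ≡ 1268^2 = 1607824 ≡ 1501
1017^32 ≡ 1501^2 = 2253001 ≡ 1056
1017^64 ≡ 1056^2 = 1115136 ≡ 1728
1017^128 ≡ 1728^2 = 2985984 ≡ 1432
1017^256 ≡ 1432^2 = 2050624 ≡ 1644
1017^512 ≡ 1644^2 = 2702736 ≡ 402
1017^1024 ≡ 402^2 = 161604 ≡ 1165
1235 = 1024 + 128 + 64 + 16 + 2 + 1, so 1017^1235 ≡ 1165·1432·1728·1501·134·1017 ≡ 1820 (mod 1933)
Right side y^r · r^s mod p:
615^2 = 378225 ≡ 1290
615^4 ≡ 1290^2 = 1664100 ≡ 1720
615^8 ≡ 1720^2 = 2958400 ≡ 910
615^16 ≡ 910^2 = 828100 ≡ 776
615^32 ≡ 776^2 = 602176 ≡ 1013
615^64 ≡ 1013^2 = 1026169 ≡ 1679
615^128 ≡ 1679^2 = 2819041 ≡ 727
615^256 ≡ 727^2 = 528529 ≡ 820
479 = 256 + 128 + 64 + 16 + 8 + 4 + 2 + 1, so 615^479 ≡ 820·727·1679·776·910·1720·1290·615 ≡ 363 (mod 1933)
479^2 = 229441 ≡ 1347
479^4 ≡ 1347^2 = 1814409 ≡ 1255
479^8 ≡ 1255^2 = 1575025 ≡ 1563
479^16 ≡ 1563^2 = 2442969 ≡ 1590
479^32 ≡ 1590^2 = 2528100 ≡ 1669
479^64 ≡ 1669^2 = 2785561 ≡ 108
479^128 ≡ 108^2 = 11664 ≡ 66
479^256 ≡ 66^2 = 4356 ≡ 490
479^512 ≡ 490^2 = 240100 ≡ 408
533 = 512 + 16 + 4 + 1, so 479^533 ≡ 408·1590·1255·479 ≡ 293 (mod 1933)
363·293 = 106359 ≡ 44 (mod 1933)
1820 ≠ 44, so verification fails.

forged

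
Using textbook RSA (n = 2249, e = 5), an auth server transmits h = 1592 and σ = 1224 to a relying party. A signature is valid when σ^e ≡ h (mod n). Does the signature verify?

verifies

σ^2 ≡ 1224^2 = 1498176 ≡ 342
σ^4 ≡ 342^2 = 116964 ≡ 16
5 = 4 + 1, so σ^5 ≡ 16·1224 ≡ 1592 (mod 2249)
σ^5 mod 2249 = 1592 matches h.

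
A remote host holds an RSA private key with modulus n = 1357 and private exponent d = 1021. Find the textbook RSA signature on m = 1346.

27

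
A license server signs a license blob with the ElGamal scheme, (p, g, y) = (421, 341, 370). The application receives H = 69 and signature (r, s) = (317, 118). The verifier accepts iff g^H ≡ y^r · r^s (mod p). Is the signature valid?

Left side g^H mod p:
341^2 = 116281 ≡ 85
341^4 ≡ 85^2 = 7225 ≡ 68
341^8 ≡ 68^2 = 4624 ≡ 414
341^16 ≡ 414^2 = 171396 ≡ 49
341^32 ≡ 49^2 = 2401 ≡ 296
341^64 ≡ 296^2 = 87616 ≡ 48
69 = 64 + 4 + 1, so 341^69 ≡ 48·68·341 ≡ 321 (mod 421)
Right side y^r · r^s mod p:
370^2 = 136900 ≡ 75
370^4 ≡ 75^2 = 5625 ≡ 152
370^8 ≡ 152^2 = 23104 ≡ 370
370^16 ≡ 370^2 = 136900 ≡ 75
370^32 ≡ 75^2 = 5625 ≡ 152
370^64 ≡ 152^2 = 23104 ≡ 370
370^128 ≡ 370^2 = 136900 ≡ 75
370^256 ≡ 75^2 = 5625 ≡ 152
317 = 256 + 32 + 16 + 8 + 4 + 1, so 370^317 ≡ 152·152·75·370·152·370 ≡ 75 (mod 421)
317^2 = 100489 ≡ 291
317^4 ≡ 291^2 = 84681 ≡ 60
317^8 ≡ 60^2 = 3600 ≡ 232
317^16 ≡ 232^2 = 53824 ≡ 357
317^32 ≡ 357^2 = 127449 ≡ 307
317^64 ≡ 307^2 = 94249 ≡ 366
118 = 64 + 32 + 16 + 4 + 2, so 317^118 ≡ 366·307·357·60·291 ≡ 139 (mod 421)
75·139 = 10425 ≡ 321 (mod 421)
321 ≡ 321 (mod 421), so the signature is genuine.

valid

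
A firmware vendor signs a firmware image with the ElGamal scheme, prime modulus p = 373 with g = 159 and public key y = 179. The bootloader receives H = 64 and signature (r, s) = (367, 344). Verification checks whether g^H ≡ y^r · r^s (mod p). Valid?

Left side g^H mod p:
159^2 = 25281 ≡ 290
159^4 ≡ 290^2 = 84100 ≡ 175
159^8 ≡ 175^2 = 30625 ≡ 39
159^16 ≡ 39^2 = 1521 ≡ 29
159^32 ≡ 29^2 = 841 ≡ 95
159^64 ≡ 95^2 = 9025 ≡ 73
Right side y^r · r^s mod p:
179^2 = 32041 ≡ 336
179^4 ≡ 336^2 = 112896 ≡ 250
179^8 ≡ 250^2 = 62500 ≡ 209
179^16 ≡ 209^2 = 43681 ≡ 40
179^32 ≡ 40^2 = 1600 ≡ 108
179^64 ≡ 108^2 = 11664 ≡ 101
179^128 ≡ 101^2 = 10201 ≡ 130
179^256 ≡ 130^2 = 16900 ≡ 115
367 = 256 + 64 + 32 + 8 + 4 + 2 + 1, so 179^367 ≡ 115·101·108·209·250·336·179 ≡ 261 (mod 373)
367^2 = 134689 ≡ 36
367^4 ≡ 36^2 = 1296 ≡ 177
367^8 ≡ 177^2 = 31329 ≡ 370
367^16 ≡ 370^2 = 136900 ≡ 9
367^32 ≡ 9^2 = 81
367^64 ≡ 81^2 = 6561 ≡ 220
367^128 ≡ 220^2 = 48400 ≡ 283
367^256 ≡ 283^2 = 80089 ≡ 267
344 = 256 + 64 + 16 + 8, so 367^344 ≡ 267·220·9·370 ≡ 16 (mod 373)
261·16 = 4176 ≡ 73 (mod 373)
73 ≡ 73 (mod 373), so the signature is genuine.

yes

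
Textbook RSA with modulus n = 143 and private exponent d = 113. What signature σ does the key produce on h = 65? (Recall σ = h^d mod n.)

h^113 mod 143 = 65

65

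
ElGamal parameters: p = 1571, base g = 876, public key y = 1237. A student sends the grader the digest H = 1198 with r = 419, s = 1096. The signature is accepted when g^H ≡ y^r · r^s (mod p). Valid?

yes

Left side g^H mod p:
876^2 = 767376 ≡ 728
876^4 ≡ 728^2 = 529984 ≡ 557
876^8 ≡ 557^2 = 310249 ≡ 762
876^16 ≡ 762^2 = 580644 ≡ 945
876^32 ≡ 945^2 = 893025 ≡ 697
876^64 ≡ 697^2 = 485809 ≡ 370
876^128 ≡ 370^2 = 136900 ≡ 223
876^256 ≡ 223^2 = 49729 ≡ 1028
876^512 ≡ 1028^2 = 1056784 ≡ 1072
876^1024 ≡ 1072^2 = 1149184 ≡ 783
1198 = 1024 + 128 + 32 + 8 + 4 + 2, so 876^1198 ≡ 783·223·697·762·557·728 ≡ 1028 (mod 1571)
Right side y^r · r^s mod p:
1237^2 = 1530169 ≡ 15
1237^4 ≡ 15^2 = 225
1237^8 ≡ 225^2 = 50625 ≡ 353
1237^16 ≡ 353^2 = 124609 ≡ 500
1237^32 ≡ 500^2 = 250000 ≡ 211
1237^64 ≡ 211^2 = 44521 ≡ 533
1237^128 ≡ 533^2 = 284089 ≡ 1309
1237^256 ≡ 1309^2 = 1713481 ≡ 1091
419 = 256 + 128 + 32 + 2 + 1, so 1237^419 ≡ 1091·1309·211·15·1237 ≡ 1272 (mod 1571)
419^2 = 175561 ≡ 1180
419^4 ≡ 1180^2 = 1392400 ≡ 494
419^8 ≡ 494^2 = 244036 ≡ 531
419^16 ≡ 531^2 = 281961 ≡ 752
419^32 ≡ 752^2 = 565504 ≡ 1515
419^64 ≡ 1515^2 = 2295225 ≡ 1565
419^128 ≡ 1565^2 = 2449225 ≡ 36
419^256 ≡ 36^2 = 1296
419^512 ≡ 1296^2 = 1679616 ≡ 217
419^1024 ≡ 217^2 = 47089 ≡ 1530
1096 = 1024 + 64 + 8, so 419^1096 ≡ 1530·1565·531 ≡ 233 (mod 1571)
1272·233 = 296376 ≡ 1028 (mod 1571)
1028 ≡ 1028 (mod 1571), so the signature is genuine.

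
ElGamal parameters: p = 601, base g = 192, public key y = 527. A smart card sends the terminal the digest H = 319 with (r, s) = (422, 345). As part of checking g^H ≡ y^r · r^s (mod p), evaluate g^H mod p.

192^2 = 36864 ≡ 203
192^4 ≡ 203^2 = 41209 ≡ 341
192^8 ≡ 341^2 = 116281 ≡ 288
192^16 ≡ 288^2 = 82944 ≡ 6
192^32 ≡ 6^2 = 36
192^64 ≡ 36^2 = 1296 ≡ 94
192^128 ≡ 94^2 = 8836 ≡ 422
192^256 ≡ 422^2 = 178084 ≡ 188
319 = 256 + 32 + 16 + 8 + 4 + 2 + 1, so 192^319 ≡ 188·36·6·288·341·203·192 ≡ 67 (mod 601)

67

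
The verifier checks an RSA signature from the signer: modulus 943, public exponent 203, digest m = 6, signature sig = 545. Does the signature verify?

sig^203 mod 943 = 6
6 = m, so the signature checks out.

verifies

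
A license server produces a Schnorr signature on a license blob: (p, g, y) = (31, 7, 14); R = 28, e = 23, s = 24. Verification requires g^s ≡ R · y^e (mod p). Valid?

yes

g^s mod p:
Squares mod 31: 7^1≡7, 7^2≡18, 7^4≡14, 7^8≡10, 7^16≡7
24 = 16 + 8, so 7^24 ≡ 7·10 ≡ 8 (mod 31)
R · y^e mod p:
Squares mod 31: 14^1≡14, 14^2≡10, 14^4≡7, 14^8≡18, 14^16≡14
23 = 16 + 4 + 2 + 1, so 14^23 ≡ 14·7·10·14 ≡ 18 (mod 31)
28·18 = 504 ≡ 8 (mod 31)
8 ≡ 8 (mod 31); signature holds.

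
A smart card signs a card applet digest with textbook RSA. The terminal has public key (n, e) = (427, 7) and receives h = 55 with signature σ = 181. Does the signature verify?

Squares mod 427: σ^1≡181, σ^2≡309, σ^4≡260
7 = 4 + 2 + 1, so σ^7 ≡ 260·309·181 ≡ 55 (mod 427)
σ^7 mod 427 = 55 matches h.

verifies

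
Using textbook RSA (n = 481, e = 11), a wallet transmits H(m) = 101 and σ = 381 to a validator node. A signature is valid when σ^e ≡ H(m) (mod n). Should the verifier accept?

σ^2 ≡ 381^2 = 145161 ≡ 380
σ^4 ≡ 380^2 = 144400 ≡ 100
σ^8 ≡ 100^2 = 10000 ≡ 380
11 = 8 + 2 + 1, so σ^11 ≡ 380·380·381 ≡ 101 (mod 481)
101 = H(m), so the signature checks out.

accept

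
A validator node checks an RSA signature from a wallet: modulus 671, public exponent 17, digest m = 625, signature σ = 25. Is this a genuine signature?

genuine

σ^2 ≡ 25^2 = 625
σ^4 ≡ 625^2 = 390625 ≡ 103
σ^8 ≡ 103^2 = 10609 ≡ 544
σ^16 ≡ 544^2 = 295936 ≡ 25
17 = 16 + 1, so σ^17 ≡ 25·25 ≡ 625 (mod 671)
Since 625 equals the digest 625, verification succeeds.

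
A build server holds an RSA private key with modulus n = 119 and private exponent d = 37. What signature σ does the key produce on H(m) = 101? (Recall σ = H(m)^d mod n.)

Squares mod 119: (H(m))^1≡101, (H(m))^2≡86, (H(m))^4≡18, (H(m))^8≡86, (H(m))^16≡18, (H(m))^32≡86
37 = 32 + 4 + 1, so (H(m))^37 ≡ 86·18·101 ≡ 101 (mod 119)

101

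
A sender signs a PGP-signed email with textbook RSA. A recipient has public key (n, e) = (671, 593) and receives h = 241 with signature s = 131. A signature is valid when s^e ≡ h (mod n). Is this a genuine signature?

genuine

Squares mod 671: s^1≡131, s^2≡386, s^4≡34, s^8≡485, s^16≡375, s^32≡386, s^64≡34, s^128≡485, s^256≡375, s^512≡386
593 = 512 + 64 + 16 + 1, so s^593 ≡ 386·34·375·131 ≡ 241 (mod 671)
Since 241 equals the digest 241, verification succeeds.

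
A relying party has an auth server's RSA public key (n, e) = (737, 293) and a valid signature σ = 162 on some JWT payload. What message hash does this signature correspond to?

369

σ^2 ≡ 162^2 = 26244 ≡ 449
σ^4 ≡ 449^2 = 201601 ≡ 400
σ^8 ≡ 400^2 = 160000 ≡ 71
σ^16 ≡ 71^2 = 5041 ≡ 619
σ^32 ≡ 619^2 = 383161 ≡ 658
σ^64 ≡ 658^2 = 432964 ≡ 345
σ^128 ≡ 345^2 = 119025 ≡ 368
σ^256 ≡ 368^2 = 135424 ≡ 553
293 = 256 + 32 + 4 + 1, so σ^293 ≡ 553·658·400·162 ≡ 369 (mod 737)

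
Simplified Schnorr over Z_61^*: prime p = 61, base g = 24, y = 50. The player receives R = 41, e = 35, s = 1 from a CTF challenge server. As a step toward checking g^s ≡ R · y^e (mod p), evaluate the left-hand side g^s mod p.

24

24^1 mod 61 = 24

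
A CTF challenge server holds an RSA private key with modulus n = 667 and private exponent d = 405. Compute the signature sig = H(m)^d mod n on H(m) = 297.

431

Squares mod 667: (H(m))^1≡297, (H(m))^2≡165, (H(m))^4≡545, (H(m))^8≡210, (H(m))^16≡78, (H(m))^32≡81, (H(m))^64≡558, (H(m))^128≡542, (H(m))^256≡284
405 = 256 + 128 + 16 + 4 + 1, so (H(m))^405 ≡ 284·542·78·545·297 ≡ 431 (mod 667)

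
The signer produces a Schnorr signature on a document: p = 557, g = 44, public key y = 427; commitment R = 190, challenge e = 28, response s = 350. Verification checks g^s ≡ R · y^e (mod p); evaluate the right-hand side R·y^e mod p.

427^2 = 182329 ≡ 190
427^4 ≡ 190^2 = 36100 ≡ 452
427^8 ≡ 452^2 = 204304 ≡ 442
427^16 ≡ 442^2 = 195364 ≡ 414
28 = 16 + 8 + 4, so 427^28 ≡ 414·442·452 ≡ 532 (mod 557)
R · y^e ≡ 190·532 = 101080 ≡ 263 (mod 557)

263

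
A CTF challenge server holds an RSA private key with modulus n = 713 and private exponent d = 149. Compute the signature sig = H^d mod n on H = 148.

H^2 ≡ 148^2 = 21904 ≡ 514
H^4 ≡ 514^2 = 264196 ≡ 386
H^8 ≡ 386^2 = 148996 ≡ 692
H^16 ≡ 692^2 = 478864 ≡ 441
H^32 ≡ 441^2 = 194481 ≡ 545
H^64 ≡ 545^2 = 297025 ≡ 417
H^128 ≡ 417^2 = 173889 ≡ 630
149 = 128 + 16 + 4 + 1, so H^149 ≡ 630·441·386·148 ≡ 270 (mod 713)

270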